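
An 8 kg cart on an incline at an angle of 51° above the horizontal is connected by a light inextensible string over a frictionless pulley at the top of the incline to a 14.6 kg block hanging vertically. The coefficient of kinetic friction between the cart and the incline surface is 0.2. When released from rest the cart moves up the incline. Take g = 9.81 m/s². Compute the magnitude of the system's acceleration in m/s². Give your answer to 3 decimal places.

3.202 m/s²

For the cart on the incline: the weight component along the slope is m₁g sin 51° = 8 × 9.81 × 0.7771 = 60.987 N and the normal force is N = m₁g cos 51° = 49.389 N.
Kinetic friction opposes the cart's motion up the incline: f = μN = 0.2 × 49.389 = 9.878 N acting down the slope.
Newton's second law for the cart (up-slope positive): T − 60.987 − 9.878 = 8 a. For the hanging block (downward positive): 14.6 × 9.81 − T = 14.6 a.
Adding the two equations eliminates T: 72.361 = 22.6 a, so a = 3.2018 m/s².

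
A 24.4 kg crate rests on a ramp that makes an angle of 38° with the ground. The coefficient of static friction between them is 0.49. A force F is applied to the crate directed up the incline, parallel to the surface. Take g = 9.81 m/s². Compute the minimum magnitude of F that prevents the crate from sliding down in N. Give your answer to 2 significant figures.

55 N

The normal force is N = mg cos 38° = 188.621 N. With F at its minimum the crate is on the verge of sliding down, so static friction is at its maximum μ_s N = 0.49 × 188.621 = 92.424 N and acts up the slope.
Equilibrium along the incline: F + μ_s N = mg sin 38°, so F = 147.367 − 92.424 = 54.943 N.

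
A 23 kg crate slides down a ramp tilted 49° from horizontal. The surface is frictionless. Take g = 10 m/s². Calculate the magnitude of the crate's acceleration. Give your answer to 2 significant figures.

7.5 m/s²

Resolving the weight along the incline: the component pulling the crate down the slope is mg sin 49° = 23 × 10 × 0.7547 = 173.581 N, and the normal force is N = mg cos 49° = 23 × 10 × 0.6561 = 150.903 N.
With no friction the net force along the incline is 173.581 N, so a = g sin 49° = 173.581 / 23 = 7.5470 m/s².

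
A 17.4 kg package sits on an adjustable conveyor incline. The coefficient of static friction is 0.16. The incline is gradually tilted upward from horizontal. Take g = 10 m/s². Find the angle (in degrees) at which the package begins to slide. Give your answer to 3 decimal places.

9.090°

At the threshold of sliding, static friction is at its maximum μ_s N and exactly balances the weight component along the incline: mg sin θ = μ_s mg cos θ.
Hence tan θ = μ_s = 0.16, so θ = arctan(0.16) = 9.0903°.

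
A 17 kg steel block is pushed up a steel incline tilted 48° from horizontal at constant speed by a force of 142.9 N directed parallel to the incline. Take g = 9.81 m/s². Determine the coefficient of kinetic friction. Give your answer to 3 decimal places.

0.170

At constant speed ΣF = 0 along the incline. The applied 142.9 N acts up the slope; the weight component mg sin 48° = 123.934 N and kinetic friction μN both act down the slope.
So 142.9 = 123.934 + μ × 111.591, giving μ = (142.9 − 123.934) / 111.591 = 0.1700.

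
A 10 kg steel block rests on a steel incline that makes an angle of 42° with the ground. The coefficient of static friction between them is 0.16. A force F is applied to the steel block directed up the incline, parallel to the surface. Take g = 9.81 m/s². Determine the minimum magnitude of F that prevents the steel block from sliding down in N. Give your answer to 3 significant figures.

54.0 N

The normal force is N = mg cos 42° = 72.903 N. With F at its minimum the steel block is on the verge of sliding down, so static friction is at its maximum μ_s N = 0.16 × 72.903 = 11.664 N and acts up the slope.
Equilibrium along the incline: F + μ_s N = mg sin 42°, so F = 65.642 − 11.664 = 53.978 N.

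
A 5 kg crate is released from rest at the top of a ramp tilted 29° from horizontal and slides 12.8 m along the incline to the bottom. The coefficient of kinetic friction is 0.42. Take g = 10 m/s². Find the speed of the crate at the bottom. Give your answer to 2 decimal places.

The weight component along the incline is mg sin 29° = 24.240 N and the normal force is N = mg cos 29° = 43.731 N.
Friction up the slope is f = μN = 0.42 × 43.731 = 18.367 N, so the net downslope force is 24.240 − 18.367 = 5.873 N and a = 5.873 / 5 = 1.1746 m/s².
Starting from rest over a distance of 12.8 m, v² = 2aL = 2 × 1.1746 × 12.8 = 30.0698, so v = 5.4836 m/s.

5.48 m/s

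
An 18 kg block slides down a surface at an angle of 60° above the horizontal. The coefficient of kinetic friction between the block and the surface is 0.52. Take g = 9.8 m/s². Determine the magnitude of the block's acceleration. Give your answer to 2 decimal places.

Resolving the weight along the incline: the component pulling the block down the slope is mg sin 60° = 18 × 9.8 × 0.8660 = 152.762 N, and the normal force is N = mg cos 60° = 18 × 9.8 × 0.5000 = 88.200 N.
Kinetic friction acts up the slope with magnitude f = μN = 0.52 × 88.200 = 45.864 N.
Net force along the incline is 152.762 − 45.864 = 106.898 N, so a = 106.898 / 18 = 5.9388 m/s².

5.94 m/s²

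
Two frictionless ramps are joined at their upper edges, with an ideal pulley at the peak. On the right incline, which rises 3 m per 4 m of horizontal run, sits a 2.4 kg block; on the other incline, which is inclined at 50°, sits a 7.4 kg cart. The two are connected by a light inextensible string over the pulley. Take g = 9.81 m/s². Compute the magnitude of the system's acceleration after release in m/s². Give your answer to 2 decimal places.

4.23 m/s²

Resolve each weight along its own incline: the 2.4 kg mass has component 2.4 × 9.81 × sin 36.87° = 14.126 N down its slope, and the 7.4 kg mass has 7.4 × 9.81 × sin 50° = 55.610 N down its slope.
The 7.4 kg side's 55.610 N exceeds the other side's 14.126 N, so that mass slides down and the 2.4 kg mass slides up. Taking that direction as positive, Newton's second law for the whole system gives 55.610 − 14.126 = (2.4 + 7.4) a, so a = 41.484 / 9.8 = 4.2331 m/s².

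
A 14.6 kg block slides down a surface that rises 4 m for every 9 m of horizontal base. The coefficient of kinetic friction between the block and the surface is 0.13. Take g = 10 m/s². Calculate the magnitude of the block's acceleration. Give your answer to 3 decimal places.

Resolving the weight along the incline: the component pulling the block down the slope is mg sin 23.96° = 14.6 × 10 × 0.4061 = 59.291 N, and the normal force is N = mg cos 23.96° = 14.6 × 10 × 0.9138 = 133.415 N.
Kinetic friction acts up the slope with magnitude f = μN = 0.13 × 133.415 = 17.344 N.
Net force along the incline is 59.291 − 17.344 = 41.947 N, so a = 41.947 / 14.6 = 2.8731 m/s².

2.873 m/s²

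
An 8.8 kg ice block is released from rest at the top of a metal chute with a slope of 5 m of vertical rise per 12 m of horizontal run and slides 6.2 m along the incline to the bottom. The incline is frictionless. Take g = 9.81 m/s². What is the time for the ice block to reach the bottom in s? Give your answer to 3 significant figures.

The weight component along the incline is mg sin 22.62° = 33.203 N and the normal force is N = mg cos 22.62° = 79.687 N.
With no friction, a = g sin 22.62° = 3.7731 m/s².
Starting from rest, L = ½at², so t = √(2L/a) = √(2 × 6.2 / 3.7731) = 1.8128 s.

1.81 s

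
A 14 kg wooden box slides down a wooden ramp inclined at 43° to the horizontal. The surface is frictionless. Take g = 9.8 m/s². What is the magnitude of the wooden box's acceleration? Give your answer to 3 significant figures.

Resolving the weight along the incline: the component pulling the wooden box down the slope is mg sin 43° = 14 × 9.8 × 0.6820 = 93.570 N, and the normal force is N = mg cos 43° = 14 × 9.8 × 0.7314 = 100.348 N.
With no friction the net force along the incline is 93.570 N, so a = g sin 43° = 93.570 / 14 = 6.6836 m/s².

6.68 m/s²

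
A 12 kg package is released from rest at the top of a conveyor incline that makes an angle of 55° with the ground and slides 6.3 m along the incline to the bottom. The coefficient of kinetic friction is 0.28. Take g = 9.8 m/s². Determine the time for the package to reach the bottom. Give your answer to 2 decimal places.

1.40 s

The weight component along the incline is mg sin 55° = 96.332 N and the normal force is N = mg cos 55° = 67.453 N.
Friction up the slope is f = μN = 0.28 × 67.453 = 18.887 N, so the net downslope force is 96.332 − 18.887 = 77.445 N and a = 77.445 / 12 = 6.4537 m/s².
Starting from rest, L = ½at², so t = √(2L/a) = √(2 × 6.3 / 6.4537) = 1.3973 s.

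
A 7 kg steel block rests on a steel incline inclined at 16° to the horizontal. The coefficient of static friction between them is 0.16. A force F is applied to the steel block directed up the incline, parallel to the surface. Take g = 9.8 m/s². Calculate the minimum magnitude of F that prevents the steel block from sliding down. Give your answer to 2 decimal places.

8.36 N

The normal force is N = mg cos 16° = 65.943 N. With F at its minimum the steel block is on the verge of sliding down, so static friction is at its maximum μ_s N = 0.16 × 65.943 = 10.551 N and acts up the slope.
Equilibrium along the incline: F + μ_s N = mg sin 16°, so F = 18.909 − 10.551 = 8.358 N.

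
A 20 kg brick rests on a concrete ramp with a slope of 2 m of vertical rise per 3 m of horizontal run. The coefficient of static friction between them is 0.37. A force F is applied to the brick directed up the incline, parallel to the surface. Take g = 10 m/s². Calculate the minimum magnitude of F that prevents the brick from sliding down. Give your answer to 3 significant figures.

49.4 N

The normal force is N = mg cos 33.69° = 166.410 N. With F at its minimum the brick is on the verge of sliding down, so static friction is at its maximum μ_s N = 0.37 × 166.410 = 61.572 N and acts up the slope.
Equilibrium along the incline: F + μ_s N = mg sin 33.69°, so F = 110.940 − 61.572 = 49.368 N.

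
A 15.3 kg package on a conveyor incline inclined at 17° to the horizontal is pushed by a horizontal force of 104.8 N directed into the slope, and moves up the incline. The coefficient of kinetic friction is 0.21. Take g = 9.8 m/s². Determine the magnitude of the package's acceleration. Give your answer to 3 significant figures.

1.30 m/s²

The horizontal push has components F cos 17° = 104.8 × 0.9563 = 100.220 N up the incline and F sin 17° = 104.8 × 0.2924 = 30.644 N pressing into the surface.
The normal force is therefore N = mg cos 17° + F sin 17° = 143.388 + 30.644 = 174.032 N, and kinetic friction down the slope is μN = 0.21 × 174.032 = 36.547 N.
Along the incline: F cos 17° − mg sin 17° − μN = ma, so 100.220 − 43.842 − 36.547 = 15.3 a, giving a = 1.2961 m/s².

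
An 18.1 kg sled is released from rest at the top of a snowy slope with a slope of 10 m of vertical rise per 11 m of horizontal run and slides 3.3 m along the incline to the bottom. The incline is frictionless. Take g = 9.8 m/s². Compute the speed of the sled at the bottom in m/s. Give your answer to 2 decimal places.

The weight component along the incline is mg sin 42.27° = 119.319 N and the normal force is N = mg cos 42.27° = 131.251 N.
With no friction, a = g sin 42.27° = 6.5922 m/s².
Starting from rest over a distance of 3.3 m, v² = 2aL = 2 × 6.5922 × 3.3 = 43.5085, so v = 6.5961 m/s.

6.60 m/s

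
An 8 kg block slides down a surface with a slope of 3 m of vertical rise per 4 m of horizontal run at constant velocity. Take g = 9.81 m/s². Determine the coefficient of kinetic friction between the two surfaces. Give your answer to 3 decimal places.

At constant velocity the net force along the incline is zero: mg sin 36.87° = μ mg cos 36.87°.
So μ = tan 36.87° = 0.6000 / 0.8000 = 0.7500.

0.750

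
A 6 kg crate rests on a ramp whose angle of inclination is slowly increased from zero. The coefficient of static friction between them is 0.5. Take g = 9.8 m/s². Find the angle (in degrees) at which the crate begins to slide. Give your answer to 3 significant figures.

26.6°

At the threshold of sliding, static friction is at its maximum μ_s N and exactly balances the weight component along the incline: mg sin θ = μ_s mg cos θ.
Hence tan θ = μ_s = 0.5, so θ = arctan(0.5) = 26.5651°.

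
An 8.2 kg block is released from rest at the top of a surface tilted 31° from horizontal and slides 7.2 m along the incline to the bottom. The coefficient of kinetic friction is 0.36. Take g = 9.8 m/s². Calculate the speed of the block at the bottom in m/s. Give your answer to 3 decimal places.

The weight component along the incline is mg sin 31° = 41.388 N and the normal force is N = mg cos 31° = 68.882 N.
Friction up the slope is f = μN = 0.36 × 68.882 = 24.798 N, so the net downslope force is 41.388 − 24.798 = 16.590 N and a = 16.590 / 8.2 = 2.0232 m/s².
Starting from rest over a distance of 7.2 m, v² = 2aL = 2 × 2.0232 × 7.2 = 29.1341, so v = 5.3976 m/s.

5.398 m/s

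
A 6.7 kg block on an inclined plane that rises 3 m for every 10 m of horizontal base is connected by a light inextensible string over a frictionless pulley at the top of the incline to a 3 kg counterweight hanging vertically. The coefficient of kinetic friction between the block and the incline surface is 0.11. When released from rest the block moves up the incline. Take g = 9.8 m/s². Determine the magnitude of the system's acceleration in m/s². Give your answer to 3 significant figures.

0.373 m/s²

For the block on the incline: the weight component along the slope is m₁g sin 16.70° = 6.7 × 9.8 × 0.2873 = 18.864 N and the normal force is N = m₁g cos 16.70° = 62.891 N.
Kinetic friction opposes the block's motion up the incline: f = μN = 0.11 × 62.891 = 6.918 N acting down the slope.
Newton's second law for the block (up-slope positive): T − 18.864 − 6.918 = 6.7 a. For the hanging counterweight (downward positive): 3 × 9.8 − T = 3 a.
Adding the two equations eliminates T: 3.618 = 9.7 a, so a = 0.3730 m/s².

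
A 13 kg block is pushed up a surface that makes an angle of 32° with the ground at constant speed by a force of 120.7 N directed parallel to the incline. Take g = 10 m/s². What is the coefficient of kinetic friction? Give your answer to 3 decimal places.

0.470

At constant speed ΣF = 0 along the incline. The applied 120.7 N acts up the slope; the weight component mg sin 32° = 68.890 N and kinetic friction μN both act down the slope.
So 120.7 = 68.890 + μ × 110.246, giving μ = (120.7 − 68.890) / 110.246 = 0.4699.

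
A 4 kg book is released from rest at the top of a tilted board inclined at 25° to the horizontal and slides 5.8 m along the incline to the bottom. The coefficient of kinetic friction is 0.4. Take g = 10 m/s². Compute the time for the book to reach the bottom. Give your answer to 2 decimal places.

4.39 s

The weight component along the incline is mg sin 25° = 16.905 N and the normal force is N = mg cos 25° = 36.252 N.
Friction up the slope is f = μN = 0.4 × 36.252 = 14.501 N, so the net downslope force is 16.905 − 14.501 = 2.404 N and a = 2.404 / 4 = 0.6010 m/s².
Starting from rest, L = ½at², so t = √(2L/a) = √(2 × 5.8 / 0.6010) = 4.3933 s.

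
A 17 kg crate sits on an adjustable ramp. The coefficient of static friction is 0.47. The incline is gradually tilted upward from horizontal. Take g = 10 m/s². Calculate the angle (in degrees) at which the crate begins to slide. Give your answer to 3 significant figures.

25.2°

At the threshold of sliding, static friction is at its maximum μ_s N and exactly balances the weight component along the incline: mg sin θ = μ_s mg cos θ.
Hence tan θ = μ_s = 0.47, so θ = arctan(0.47) = 25.1735°.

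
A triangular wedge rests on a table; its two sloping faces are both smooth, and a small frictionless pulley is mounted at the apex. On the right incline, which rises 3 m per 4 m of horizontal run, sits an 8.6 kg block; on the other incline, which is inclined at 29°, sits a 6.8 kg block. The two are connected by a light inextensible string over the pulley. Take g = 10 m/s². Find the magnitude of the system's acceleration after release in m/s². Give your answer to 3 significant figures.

Resolve each weight along its own incline: the 8.6 kg mass has component 8.6 × 10 × sin 36.87° = 51.600 N down its slope, and the 6.8 kg mass has 6.8 × 10 × sin 29° = 32.967 N down its slope.
The 8.6 kg side's 51.600 N exceeds the other side's 32.967 N, so that mass slides down and the 6.8 kg mass slides up. Taking that direction as positive, Newton's second law for the whole system gives 51.600 − 32.967 = (8.6 + 6.8) a, so a = 18.633 / 15.4 = 1.2099 m/s².

1.21 m/s²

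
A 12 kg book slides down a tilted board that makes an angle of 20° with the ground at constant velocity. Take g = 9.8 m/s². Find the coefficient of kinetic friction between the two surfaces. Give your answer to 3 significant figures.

At constant velocity the net force along the incline is zero: mg sin 20° = μ mg cos 20°.
So μ = tan 20° = 0.3420 / 0.9397 = 0.3639.

0.364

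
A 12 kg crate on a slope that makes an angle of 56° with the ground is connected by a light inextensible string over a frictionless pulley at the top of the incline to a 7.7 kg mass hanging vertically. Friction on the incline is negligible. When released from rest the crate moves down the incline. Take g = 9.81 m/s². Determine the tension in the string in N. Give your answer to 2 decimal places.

For the crate on the incline: the weight component along the slope is m₁g sin 56° = 12 × 9.81 × 0.8290 = 97.590 N and the normal force is N = m₁g cos 56° = 65.828 N.
Newton's second law for the crate (down-slope positive): 97.590 − T = 12 a. For the hanging mass (upward positive): T − 7.7 × 9.81 = 7.7 a.
Adding the two equations eliminates T: 22.053 = 19.7 a, so a = 1.1194 m/s².
Then from the hanging mass's equation, T = 7.7 × (9.81 + 1.1194) = 84.156 N.

84.16 N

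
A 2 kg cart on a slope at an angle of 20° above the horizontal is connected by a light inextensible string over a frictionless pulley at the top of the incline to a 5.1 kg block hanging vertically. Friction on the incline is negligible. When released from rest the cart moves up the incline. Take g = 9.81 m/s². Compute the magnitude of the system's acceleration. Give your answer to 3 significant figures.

6.10 m/s²

For the cart on the incline: the weight component along the slope is m₁g sin 20° = 2 × 9.81 × 0.3420 = 6.710 N and the normal force is N = m₁g cos 20° = 18.437 N.
Newton's second law for the cart (up-slope positive): T − 6.710 = 2 a. For the hanging block (downward positive): 5.1 × 9.81 − T = 5.1 a.
Adding the two equations eliminates T: 43.321 = 7.1 a, so a = 6.1015 m/s².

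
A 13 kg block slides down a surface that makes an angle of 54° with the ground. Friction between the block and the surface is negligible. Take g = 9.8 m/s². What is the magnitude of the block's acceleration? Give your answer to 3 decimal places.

7.928 m/s²

Resolving the weight along the incline: the component pulling the block down the slope is mg sin 54° = 13 × 9.8 × 0.8090 = 103.067 N, and the normal force is N = mg cos 54° = 13 × 9.8 × 0.5878 = 74.886 N.
With no friction the net force along the incline is 103.067 N, so a = g sin 54° = 103.067 / 13 = 7.9282 m/s².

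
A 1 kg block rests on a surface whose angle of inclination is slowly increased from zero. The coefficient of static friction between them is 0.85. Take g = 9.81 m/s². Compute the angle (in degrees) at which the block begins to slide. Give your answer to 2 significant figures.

40°

At the threshold of sliding, static friction is at its maximum μ_s N and exactly balances the weight component along the incline: mg sin θ = μ_s mg cos θ.
Hence tan θ = μ_s = 0.85, so θ = arctan(0.85) = 40.3645°.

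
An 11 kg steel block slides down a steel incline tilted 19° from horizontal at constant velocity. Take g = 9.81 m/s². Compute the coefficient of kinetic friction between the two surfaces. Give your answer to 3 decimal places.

0.344

At constant velocity the net force along the incline is zero: mg sin 19° = μ mg cos 19°.
So μ = tan 19° = 0.3256 / 0.9455 = 0.3444.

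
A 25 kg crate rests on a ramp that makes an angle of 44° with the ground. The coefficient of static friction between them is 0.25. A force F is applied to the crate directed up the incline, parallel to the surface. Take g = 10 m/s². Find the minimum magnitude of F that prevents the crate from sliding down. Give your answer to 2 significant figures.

130 N

The normal force is N = mg cos 44° = 179.835 N. With F at its minimum the crate is on the verge of sliding down, so static friction is at its maximum μ_s N = 0.25 × 179.835 = 44.959 N and acts up the slope.
Equilibrium along the incline: F + μ_s N = mg sin 44°, so F = 173.665 − 44.959 = 128.706 N.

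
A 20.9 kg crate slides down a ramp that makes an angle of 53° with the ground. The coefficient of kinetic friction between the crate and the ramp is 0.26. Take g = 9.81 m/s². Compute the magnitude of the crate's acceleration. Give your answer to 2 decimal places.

6.30 m/s²

Resolving the weight along the incline: the component pulling the crate down the slope is mg sin 53° = 20.9 × 9.81 × 0.7986 = 163.736 N, and the normal force is N = mg cos 53° = 20.9 × 9.81 × 0.6018 = 123.386 N.
Kinetic friction acts up the slope with magnitude f = μN = 0.26 × 123.386 = 32.080 N.
Net force along the incline is 163.736 − 32.080 = 131.656 N, so a = 131.656 / 20.9 = 6.2993 m/s².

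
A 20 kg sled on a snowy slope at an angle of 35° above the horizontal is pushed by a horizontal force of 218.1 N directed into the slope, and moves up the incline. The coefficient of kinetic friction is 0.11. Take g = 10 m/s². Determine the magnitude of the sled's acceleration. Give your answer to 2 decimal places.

1.61 m/s²

The horizontal push has components F cos 35° = 218.1 × 0.8192 = 178.668 N up the incline and F sin 35° = 218.1 × 0.5736 = 125.102 N pressing into the surface.
The normal force is therefore N = mg cos 35° + F sin 35° = 163.840 + 125.102 = 288.942 N, and kinetic friction down the slope is μN = 0.11 × 288.942 = 31.784 N.
Along the incline: F cos 35° − mg sin 35° − μN = ma, so 178.668 − 114.720 − 31.784 = 20 a, giving a = 1.6082 m/s².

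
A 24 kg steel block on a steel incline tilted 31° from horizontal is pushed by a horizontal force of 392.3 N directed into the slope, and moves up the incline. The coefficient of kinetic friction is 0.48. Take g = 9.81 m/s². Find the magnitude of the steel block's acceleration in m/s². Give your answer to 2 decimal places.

0.88 m/s²

The horizontal push has components F cos 31° = 392.3 × 0.8572 = 336.280 N up the incline and F sin 31° = 392.3 × 0.5150 = 202.035 N pressing into the surface.
The normal force is therefore N = mg cos 31° + F sin 31° = 201.819 + 202.035 = 403.854 N, and kinetic friction down the slope is μN = 0.48 × 403.854 = 193.850 N.
Along the incline: F cos 31° − mg sin 31° − μN = ma, so 336.280 − 121.252 − 193.850 = 24 a, giving a = 0.8824 m/s².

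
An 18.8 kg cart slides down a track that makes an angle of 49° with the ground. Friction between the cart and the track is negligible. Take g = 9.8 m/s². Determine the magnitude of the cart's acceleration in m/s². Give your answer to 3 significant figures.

7.40 m/s²

Resolving the weight along the incline: the component pulling the cart down the slope is mg sin 49° = 18.8 × 9.8 × 0.7547 = 139.046 N, and the normal force is N = mg cos 49° = 18.8 × 9.8 × 0.6561 = 120.880 N.
With no friction the net force along the incline is 139.046 N, so a = g sin 49° = 139.046 / 18.8 = 7.3961 m/s².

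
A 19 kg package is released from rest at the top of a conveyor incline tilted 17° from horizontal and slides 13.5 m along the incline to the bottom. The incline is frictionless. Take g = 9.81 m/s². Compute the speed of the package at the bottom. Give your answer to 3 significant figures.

The weight component along the incline is mg sin 17° = 54.495 N and the normal force is N = mg cos 17° = 178.246 N.
With no friction, a = g sin 17° = 2.8682 m/s².
Starting from rest over a distance of 13.5 m, v² = 2aL = 2 × 2.8682 × 13.5 = 77.4414, so v = 8.8001 m/s.

8.80 m/s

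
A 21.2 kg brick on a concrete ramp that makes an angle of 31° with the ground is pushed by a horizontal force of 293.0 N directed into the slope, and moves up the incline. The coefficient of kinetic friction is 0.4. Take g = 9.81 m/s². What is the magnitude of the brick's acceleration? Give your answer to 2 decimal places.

0.58 m/s²

The horizontal push has components F cos 31° = 293.0 × 0.8572 = 251.160 N up the incline and F sin 31° = 293.0 × 0.5150 = 150.895 N pressing into the surface.
The normal force is therefore N = mg cos 31° + F sin 31° = 178.274 + 150.895 = 329.169 N, and kinetic friction down the slope is μN = 0.4 × 329.169 = 131.668 N.
Along the incline: F cos 31° − mg sin 31° − μN = ma, so 251.160 − 107.106 − 131.668 = 21.2 a, giving a = 0.5842 m/s².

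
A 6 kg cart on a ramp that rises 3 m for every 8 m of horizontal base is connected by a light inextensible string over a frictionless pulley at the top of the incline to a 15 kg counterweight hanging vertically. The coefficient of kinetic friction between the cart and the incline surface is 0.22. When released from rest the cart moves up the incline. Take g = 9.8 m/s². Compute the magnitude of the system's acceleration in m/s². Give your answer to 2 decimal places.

For the cart on the incline: the weight component along the slope is m₁g sin 20.56° = 6 × 9.8 × 0.3511 = 20.645 N and the normal force is N = m₁g cos 20.56° = 55.056 N.
Kinetic friction opposes the cart's motion up the incline: f = μN = 0.22 × 55.056 = 12.112 N acting down the slope.
Newton's second law for the cart (up-slope positive): T − 20.645 − 12.112 = 6 a. For the hanging counterweight (downward positive): 15 × 9.8 − T = 15 a.
Adding the two equations eliminates T: 114.243 = 21 a, so a = 5.4401 m/s².

5.44 m/s²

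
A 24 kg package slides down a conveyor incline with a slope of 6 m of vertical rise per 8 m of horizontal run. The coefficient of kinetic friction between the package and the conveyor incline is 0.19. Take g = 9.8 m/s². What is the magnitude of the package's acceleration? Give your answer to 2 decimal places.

Resolving the weight along the incline: the component pulling the package down the slope is mg sin 36.87° = 24 × 9.8 × 0.6000 = 141.120 N, and the normal force is N = mg cos 36.87° = 24 × 9.8 × 0.8000 = 188.160 N.
Kinetic friction acts up the slope with magnitude f = μN = 0.19 × 188.160 = 35.750 N.
Net force along the incline is 141.120 − 35.750 = 105.370 N, so a = 105.370 / 24 = 4.3904 m/s².

4.39 m/s²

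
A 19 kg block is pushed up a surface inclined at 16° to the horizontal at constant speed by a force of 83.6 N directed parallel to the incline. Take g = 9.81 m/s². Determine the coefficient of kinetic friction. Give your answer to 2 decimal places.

At constant speed ΣF = 0 along the incline. The applied 83.6 N acts up the slope; the weight component mg sin 16° = 51.376 N and kinetic friction μN both act down the slope.
So 83.6 = 51.376 + μ × 179.170, giving μ = (83.6 − 51.376) / 179.170 = 0.1799.

0.18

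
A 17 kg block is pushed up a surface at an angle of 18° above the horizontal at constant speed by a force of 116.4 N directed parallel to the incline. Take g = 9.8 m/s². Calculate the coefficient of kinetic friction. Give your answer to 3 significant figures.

At constant speed ΣF = 0 along the incline. The applied 116.4 N acts up the slope; the weight component mg sin 18° = 51.482 N and kinetic friction μN both act down the slope.
So 116.4 = 51.482 + μ × 158.446, giving μ = (116.4 − 51.482) / 158.446 = 0.4097.

0.410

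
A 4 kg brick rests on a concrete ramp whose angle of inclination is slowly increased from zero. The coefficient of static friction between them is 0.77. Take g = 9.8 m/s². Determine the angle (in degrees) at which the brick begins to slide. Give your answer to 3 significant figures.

37.6°

At the threshold of sliding, static friction is at its maximum μ_s N and exactly balances the weight component along the incline: mg sin θ = μ_s mg cos θ.
Hence tan θ = μ_s = 0.77, so θ = arctan(0.77) = 37.5963°.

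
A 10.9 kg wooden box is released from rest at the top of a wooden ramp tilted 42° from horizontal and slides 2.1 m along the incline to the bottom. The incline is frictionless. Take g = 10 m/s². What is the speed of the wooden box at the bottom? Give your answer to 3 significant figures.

The weight component along the incline is mg sin 42° = 72.935 N and the normal force is N = mg cos 42° = 81.003 N.
With no friction, a = g sin 42° = 6.6913 m/s².
Starting from rest over a distance of 2.1 m, v² = 2aL = 2 × 6.6913 × 2.1 = 28.1035, so v = 5.3013 m/s.

5.30 m/s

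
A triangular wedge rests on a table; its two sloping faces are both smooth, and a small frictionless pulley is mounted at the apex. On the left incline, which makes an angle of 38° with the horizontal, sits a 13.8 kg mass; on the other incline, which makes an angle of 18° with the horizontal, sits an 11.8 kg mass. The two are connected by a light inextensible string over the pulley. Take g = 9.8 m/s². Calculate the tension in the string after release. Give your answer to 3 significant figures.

57.6 N

Resolve each weight along its own incline: the 13.8 kg mass has component 13.8 × 9.8 × sin 38° = 83.262 N down its slope, and the 11.8 kg mass has 11.8 × 9.8 × sin 18° = 35.735 N down its slope.
The 13.8 kg side's 83.262 N exceeds the other side's 35.735 N, so that mass slides down and the 11.8 kg mass slides up. Taking that direction as positive, Newton's second law for the whole system gives 83.262 − 35.735 = (13.8 + 11.8) a, so a = 47.527 / 25.6 = 1.8565 m/s².
For the 11.8 kg mass (up-slope positive): T − 35.735 = 11.8 × 1.8565, so T = 57.642 N.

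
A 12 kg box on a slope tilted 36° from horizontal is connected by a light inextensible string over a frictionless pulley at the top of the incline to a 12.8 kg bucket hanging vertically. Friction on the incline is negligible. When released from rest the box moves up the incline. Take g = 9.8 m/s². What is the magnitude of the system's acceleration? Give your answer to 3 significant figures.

2.27 m/s²

For the box on the incline: the weight component along the slope is m₁g sin 36° = 12 × 9.8 × 0.5878 = 69.125 N and the normal force is N = m₁g cos 36° = 95.140 N.
Newton's second law for the box (up-slope positive): T − 69.125 = 12 a. For the hanging bucket (downward positive): 12.8 × 9.8 − T = 12.8 a.
Adding the two equations eliminates T: 56.315 = 24.8 a, so a = 2.2708 m/s².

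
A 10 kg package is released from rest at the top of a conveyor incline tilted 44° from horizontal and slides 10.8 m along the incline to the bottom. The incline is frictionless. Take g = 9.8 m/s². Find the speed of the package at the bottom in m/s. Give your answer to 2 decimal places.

12.13 m/s

The weight component along the incline is mg sin 44° = 68.077 N and the normal force is N = mg cos 44° = 70.495 N.
With no friction, a = g sin 44° = 6.8077 m/s².
Starting from rest over a distance of 10.8 m, v² = 2aL = 2 × 6.8077 × 10.8 = 147.0463, so v = 12.1263 m/s.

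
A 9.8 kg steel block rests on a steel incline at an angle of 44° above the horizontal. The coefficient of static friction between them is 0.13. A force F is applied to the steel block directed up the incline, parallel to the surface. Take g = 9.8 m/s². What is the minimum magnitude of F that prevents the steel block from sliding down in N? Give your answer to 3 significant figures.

57.7 N

The normal force is N = mg cos 44° = 69.085 N. With F at its minimum the steel block is on the verge of sliding down, so static friction is at its maximum μ_s N = 0.13 × 69.085 = 8.981 N and acts up the slope.
Equilibrium along the incline: F + μ_s N = mg sin 44°, so F = 66.715 − 8.981 = 57.734 N.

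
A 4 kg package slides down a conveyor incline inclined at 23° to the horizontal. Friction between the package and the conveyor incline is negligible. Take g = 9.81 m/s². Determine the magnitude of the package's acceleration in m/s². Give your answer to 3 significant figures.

3.83 m/s²

Resolving the weight along the incline: the component pulling the package down the slope is mg sin 23° = 4 × 9.81 × 0.3907 = 15.331 N, and the normal force is N = mg cos 23° = 4 × 9.81 × 0.9205 = 36.120 N.
With no friction the net force along the incline is 15.331 N, so a = g sin 23° = 15.331 / 4 = 3.8327 m/s².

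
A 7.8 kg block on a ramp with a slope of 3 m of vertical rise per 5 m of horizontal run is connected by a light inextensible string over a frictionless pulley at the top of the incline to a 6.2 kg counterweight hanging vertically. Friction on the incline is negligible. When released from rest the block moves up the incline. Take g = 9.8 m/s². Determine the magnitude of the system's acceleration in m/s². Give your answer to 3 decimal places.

For the block on the incline: the weight component along the slope is m₁g sin 30.96° = 7.8 × 9.8 × 0.5145 = 39.328 N and the normal force is N = m₁g cos 30.96° = 65.547 N.
Newton's second law for the block (up-slope positive): T − 39.328 = 7.8 a. For the hanging counterweight (downward positive): 6.2 × 9.8 − T = 6.2 a.
Adding the two equations eliminates T: 21.432 = 14 a, so a = 1.5309 m/s².

1.531 m/s²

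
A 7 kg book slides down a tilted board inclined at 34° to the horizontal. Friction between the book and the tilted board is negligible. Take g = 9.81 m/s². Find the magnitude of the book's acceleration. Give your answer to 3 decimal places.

5.486 m/s²

Resolving the weight along the incline: the component pulling the book down the slope is mg sin 34° = 7 × 9.81 × 0.5592 = 38.400 N, and the normal force is N = mg cos 34° = 7 × 9.81 × 0.8290 = 56.927 N.
With no friction the net force along the incline is 38.400 N, so a = g sin 34° = 38.400 / 7 = 5.4857 m/s².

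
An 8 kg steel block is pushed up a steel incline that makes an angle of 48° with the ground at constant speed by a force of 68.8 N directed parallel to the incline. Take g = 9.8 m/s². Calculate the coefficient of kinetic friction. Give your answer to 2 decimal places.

At constant speed ΣF = 0 along the incline. The applied 68.8 N acts up the slope; the weight component mg sin 48° = 58.263 N and kinetic friction μN both act down the slope.
So 68.8 = 58.263 + μ × 52.460, giving μ = (68.8 − 58.263) / 52.460 = 0.2009.

0.20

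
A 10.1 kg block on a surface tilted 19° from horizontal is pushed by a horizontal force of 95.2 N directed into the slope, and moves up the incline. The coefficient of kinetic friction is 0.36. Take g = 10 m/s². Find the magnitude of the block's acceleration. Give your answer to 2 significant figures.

The horizontal push has components F cos 19° = 95.2 × 0.9455 = 90.012 N up the incline and F sin 19° = 95.2 × 0.3256 = 30.997 N pressing into the surface.
The normal force is therefore N = mg cos 19° + F sin 19° = 95.496 + 30.997 = 126.493 N, and kinetic friction down the slope is μN = 0.36 × 126.493 = 45.537 N.
Along the incline: F cos 19° − mg sin 19° − μN = ma, so 90.012 − 32.886 − 45.537 = 10.1 a, giving a = 1.1474 m/s².

1.1 m/s²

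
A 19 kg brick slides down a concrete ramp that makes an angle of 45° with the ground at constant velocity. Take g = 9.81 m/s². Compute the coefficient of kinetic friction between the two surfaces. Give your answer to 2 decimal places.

1.00

At constant velocity the net force along the incline is zero: mg sin 45° = μ mg cos 45°.
So μ = tan 45° = 0.7071 / 0.7071 = 1.0000.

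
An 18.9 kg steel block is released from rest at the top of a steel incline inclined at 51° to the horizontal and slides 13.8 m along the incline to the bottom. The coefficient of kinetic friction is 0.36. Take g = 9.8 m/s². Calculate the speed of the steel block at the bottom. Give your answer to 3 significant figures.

The weight component along the incline is mg sin 51° = 143.943 N and the normal force is N = mg cos 51° = 116.563 N.
Friction up the slope is f = μN = 0.36 × 116.563 = 41.963 N, so the net downslope force is 143.943 − 41.963 = 101.980 N and a = 101.980 / 18.9 = 5.3958 m/s².
Starting from rest over a distance of 13.8 m, v² = 2aL = 2 × 5.3958 × 13.8 = 148.9241, so v = 12.2034 m/s.

12.2 m/s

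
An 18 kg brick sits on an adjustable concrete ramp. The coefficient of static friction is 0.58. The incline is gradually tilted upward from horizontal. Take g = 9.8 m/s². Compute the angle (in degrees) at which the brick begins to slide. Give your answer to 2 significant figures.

30°

At the threshold of sliding, static friction is at its maximum μ_s N and exactly balances the weight component along the incline: mg sin θ = μ_s mg cos θ.
Hence tan θ = μ_s = 0.58, so θ = arctan(0.58) = 30.1137°.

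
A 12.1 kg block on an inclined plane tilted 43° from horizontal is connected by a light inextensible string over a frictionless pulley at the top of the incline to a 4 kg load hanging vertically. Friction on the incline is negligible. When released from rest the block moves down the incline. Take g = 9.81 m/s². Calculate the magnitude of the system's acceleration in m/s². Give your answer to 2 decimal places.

2.59 m/s²

For the block on the incline: the weight component along the slope is m₁g sin 43° = 12.1 × 9.81 × 0.6820 = 80.954 N and the normal force is N = m₁g cos 43° = 86.812 N.
Newton's second law for the block (down-slope positive): 80.954 − T = 12.1 a. For the hanging load (upward positive): T − 4 × 9.81 = 4 a.
Adding the two equations eliminates T: 41.714 = 16.1 a, so a = 2.5909 m/s².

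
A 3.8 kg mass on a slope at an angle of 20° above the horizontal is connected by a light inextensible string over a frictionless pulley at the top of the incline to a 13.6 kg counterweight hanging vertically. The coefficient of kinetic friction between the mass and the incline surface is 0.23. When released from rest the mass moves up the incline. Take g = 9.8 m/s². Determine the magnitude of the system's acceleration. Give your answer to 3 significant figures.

6.47 m/s²

For the mass on the incline: the weight component along the slope is m₁g sin 20° = 3.8 × 9.8 × 0.3420 = 12.736 N and the normal force is N = m₁g cos 20° = 34.994 N.
Kinetic friction opposes the mass's motion up the incline: f = μN = 0.23 × 34.994 = 8.049 N acting down the slope.
Newton's second law for the mass (up-slope positive): T − 12.736 − 8.049 = 3.8 a. For the hanging counterweight (downward positive): 13.6 × 9.8 − T = 13.6 a.
Adding the two equations eliminates T: 112.495 = 17.4 a, so a = 6.4652 m/s².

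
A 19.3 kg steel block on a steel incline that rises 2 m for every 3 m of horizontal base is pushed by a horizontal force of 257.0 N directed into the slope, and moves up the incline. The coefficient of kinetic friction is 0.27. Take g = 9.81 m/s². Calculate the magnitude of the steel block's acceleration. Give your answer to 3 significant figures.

The horizontal push has components F cos 33.69° = 257.0 × 0.8321 = 213.850 N up the incline and F sin 33.69° = 257.0 × 0.5547 = 142.558 N pressing into the surface.
The normal force is therefore N = mg cos 33.69° + F sin 33.69° = 157.544 + 142.558 = 300.102 N, and kinetic friction down the slope is μN = 0.27 × 300.102 = 81.028 N.
Along the incline: F cos 33.69° − mg sin 33.69° − μN = ma, so 213.850 − 105.023 − 81.028 = 19.3 a, giving a = 1.4404 m/s².

1.44 m/s²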